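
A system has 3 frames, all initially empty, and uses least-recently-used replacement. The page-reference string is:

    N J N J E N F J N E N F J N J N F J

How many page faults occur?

N -> miss, frames (N)
J -> miss, frames (N J)
N -> hit
J -> hit
E -> miss, frames (N J E)
N -> hit
F -> miss, evict J, frames (E N F)
J -> miss, evict E, frames (N F J)
N -> hit
E -> miss, evict F, frames (J N E)
N -> hit
F -> miss, evict J, frames (E N F)
J -> miss, evict E, frames (N F J)
N -> hit
J -> hit
N -> hit
F -> hit
J -> hit
Page faults: 8.

8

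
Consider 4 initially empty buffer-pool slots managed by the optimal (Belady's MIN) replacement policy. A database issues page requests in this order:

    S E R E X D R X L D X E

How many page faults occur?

6

S: miss, frames (S)
E: miss, frames (S E)
R: miss, frames (S E R)
E: hit
X: miss, frames (S E R X)
D: miss, evict S, frames (E R X D)
R: hit
X: hit
L: miss, evict R, frames (E X D L)
D: hit
X: hit
E: hit
Page faults: 6.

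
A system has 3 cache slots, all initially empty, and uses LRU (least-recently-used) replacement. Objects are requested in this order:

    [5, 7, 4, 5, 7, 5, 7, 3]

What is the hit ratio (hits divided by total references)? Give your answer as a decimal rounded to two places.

5 -> fault, frames {5}
7 -> fault, frames {5,7}
4 -> fault, frames {5,7,4}
5 -> hit
7 -> hit
5 -> hit
7 -> hit
3 -> fault, evict 4, frames {5,7,3}
Hits: 4 of 8 references → 4/8 = 0.5000.

0.50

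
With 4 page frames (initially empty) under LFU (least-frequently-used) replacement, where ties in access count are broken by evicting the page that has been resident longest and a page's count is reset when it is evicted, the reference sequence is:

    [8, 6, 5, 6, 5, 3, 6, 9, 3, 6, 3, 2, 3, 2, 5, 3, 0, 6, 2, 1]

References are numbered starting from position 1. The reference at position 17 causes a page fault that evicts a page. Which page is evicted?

pos 1: 8: fault, frames (8)
pos 2: 6: fault, frames (8 6)
pos 3: 5: fault, frames (8 6 5)
pos 4: 6: hit
pos 5: 5: hit
pos 6: 3: fault, frames (8 6 5 3)
pos 7: 6: hit
pos 8: 9: fault, evict 8, frames (6 5 3 9)
pos 9: 3: hit
pos 10: 6: hit
pos 11: 3: hit
pos 12: 2: fault, evict 9, frames (6 5 3 2)
pos 13: 3: hit
pos 14: 2: hit
pos 15: 5: hit
pos 16: 3: hit
pos 17: 0: fault, evict 2, frames (6 5 3 0)
At position 17, page 2 is evicted.

2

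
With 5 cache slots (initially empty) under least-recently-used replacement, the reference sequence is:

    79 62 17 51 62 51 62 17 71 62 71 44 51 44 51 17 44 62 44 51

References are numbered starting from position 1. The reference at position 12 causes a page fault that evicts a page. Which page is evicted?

pos 1: 79 -> fault, frames (79)
pos 2: 62 -> fault, frames (79 62)
pos 3: 17 -> fault, frames (79 62 17)
pos 4: 51 -> fault, frames (79 62 17 51)
pos 5: 62 -> hit
pos 6: 51 -> hit
pos 7: 62 -> hit
pos 8: 17 -> hit
pos 9: 71 -> fault, frames (79 51 62 17 71)
pos 10: 62 -> hit
pos 11: 71 -> hit
pos 12: 44 -> fault, evict 79, frames (51 17 62 71 44)
At position 12, page 79 is evicted.

79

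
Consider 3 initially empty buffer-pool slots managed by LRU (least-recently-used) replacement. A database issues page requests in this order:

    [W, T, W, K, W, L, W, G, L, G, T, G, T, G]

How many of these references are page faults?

6

W -> fault, frames {W}
T -> fault, frames {W,T}
W -> hit
K -> fault, frames {T,W,K}
W -> hit
L -> fault, evict T, frames {K,W,L}
W -> hit
G -> fault, evict K, frames {L,W,G}
L -> hit
G -> hit
T -> fault, evict W, frames {L,G,T}
G -> hit
T -> hit
G -> hit
Page faults: 6.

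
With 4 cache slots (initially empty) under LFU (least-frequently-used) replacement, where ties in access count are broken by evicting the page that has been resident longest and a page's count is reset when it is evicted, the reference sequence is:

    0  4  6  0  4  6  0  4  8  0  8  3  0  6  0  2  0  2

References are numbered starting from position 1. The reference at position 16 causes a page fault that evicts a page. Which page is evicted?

6

pos 1: 0 → miss, frames [0]
pos 2: 4 → miss, frames [0, 4]
pos 3: 6 → miss, frames [0, 4, 6]
pos 4: 0 → hit
pos 5: 4 → hit
pos 6: 6 → hit
pos 7: 0 → hit
pos 8: 4 → hit
pos 9: 8 → miss, frames [0, 4, 6, 8]
pos 10: 0 → hit
pos 11: 8 → hit
pos 12: 3 → miss, evict 6, frames [0, 4, 8, 3]
pos 13: 0 → hit
pos 14: 6 → miss, evict 3, frames [0, 4, 8, 6]
pos 15: 0 → hit
pos 16: 2 → miss, evict 6, frames [0, 4, 8, 2]
At position 16, page 6 is evicted.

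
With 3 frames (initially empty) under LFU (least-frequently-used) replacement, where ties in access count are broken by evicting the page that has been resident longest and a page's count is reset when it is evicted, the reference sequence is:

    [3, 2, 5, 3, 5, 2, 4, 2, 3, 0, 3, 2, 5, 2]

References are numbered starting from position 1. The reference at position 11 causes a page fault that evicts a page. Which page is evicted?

0

pos 1: 3: miss, frames [3]
pos 2: 2: miss, frames [3, 2]
pos 3: 5: miss, frames [3, 2, 5]
pos 4: 3: hit
pos 5: 5: hit
pos 6: 2: hit
pos 7: 4: miss, evict 3, frames [2, 5, 4]
pos 8: 2: hit
pos 9: 3: miss, evict 4, frames [2, 5, 3]
pos 10: 0: miss, evict 3, frames [2, 5, 0]
pos 11: 3: miss, evict 0, frames [2, 5, 3]
At position 11, page 0 is evicted.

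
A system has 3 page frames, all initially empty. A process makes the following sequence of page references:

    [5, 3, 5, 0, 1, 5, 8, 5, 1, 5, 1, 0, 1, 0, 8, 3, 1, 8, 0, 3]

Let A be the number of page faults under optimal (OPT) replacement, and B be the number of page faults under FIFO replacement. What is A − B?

Under OPT: F F . F F . F . . . . F . . . F . . F . → 8 faults.
Under FIFO: F F . F F F F . . . . F F . . F . F F . → 11 faults.
A − B = 8 − 11 = -3.

-3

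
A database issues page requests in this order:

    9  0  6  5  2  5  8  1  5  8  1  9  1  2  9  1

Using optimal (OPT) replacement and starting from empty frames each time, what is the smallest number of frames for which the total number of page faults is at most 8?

4

f=1: 16 faults
f=2: 11 faults
f=3: 9 faults
f=4: 8 faults
f=5: 7 faults
f=6: 7 faults
f=7: 7 faults
Smallest f with faults ≤ 8 is 4.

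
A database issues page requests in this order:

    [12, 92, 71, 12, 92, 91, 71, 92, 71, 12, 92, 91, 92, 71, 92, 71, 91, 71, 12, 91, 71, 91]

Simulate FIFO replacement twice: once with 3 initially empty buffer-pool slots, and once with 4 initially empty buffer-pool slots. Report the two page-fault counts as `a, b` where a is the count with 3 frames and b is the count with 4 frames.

9, 4

3 frames: F F F . . F . . . F F . . F . . F . F . . . → 9 faults.
4 frames: F F F . . F . . . . . . . . . . . . . . . . → 4 faults.
4 < 9: adding a frame reduced faults, as is typical.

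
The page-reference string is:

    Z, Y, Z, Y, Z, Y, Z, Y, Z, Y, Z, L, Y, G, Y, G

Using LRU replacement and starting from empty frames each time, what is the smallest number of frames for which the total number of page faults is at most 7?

f=1: 16 faults
f=2: 5 faults
f=3: 4 faults
f=4: 4 faults
Smallest f with faults ≤ 7 is 2.

2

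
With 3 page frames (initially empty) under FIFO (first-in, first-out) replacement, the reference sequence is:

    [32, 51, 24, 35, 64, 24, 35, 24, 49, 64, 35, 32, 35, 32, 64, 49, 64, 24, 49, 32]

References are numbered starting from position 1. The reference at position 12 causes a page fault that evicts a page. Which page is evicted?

pos 1: 32 → fault, frames {32}
pos 2: 51 → fault, frames {32,51}
pos 3: 24 → fault, frames {32,51,24}
pos 4: 35 → fault, evict 32, frames {51,24,35}
pos 5: 64 → fault, evict 51, frames {24,35,64}
pos 6: 24 → hit
pos 7: 35 → hit
pos 8: 24 → hit
pos 9: 49 → fault, evict 24, frames {35,64,49}
pos 10: 64 → hit
pos 11: 35 → hit
pos 12: 32 → fault, evict 35, frames {64,49,32}
At position 12, page 35 is evicted.

35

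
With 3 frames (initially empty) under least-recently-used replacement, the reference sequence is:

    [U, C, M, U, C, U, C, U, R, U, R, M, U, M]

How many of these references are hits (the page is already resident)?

U: fault, frames [U]
C: fault, frames [U, C]
M: fault, frames [U, C, M]
U: hit
C: hit
U: hit
C: hit
U: hit
R: fault, evict M, frames [C, U, R]
U: hit
R: hit
M: fault, evict C, frames [U, R, M]
U: hit
M: hit
Hits: 9.

9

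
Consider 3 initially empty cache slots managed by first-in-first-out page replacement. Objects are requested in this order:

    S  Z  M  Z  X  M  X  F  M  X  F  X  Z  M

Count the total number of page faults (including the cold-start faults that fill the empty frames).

S -> miss, frames {S}
Z -> miss, frames {S,Z}
M -> miss, frames {S,Z,M}
Z -> hit
X -> miss, evict S, frames {Z,M,X}
M -> hit
X -> hit
F -> miss, evict Z, frames {M,X,F}
M -> hit
X -> hit
F -> hit
X -> hit
Z -> miss, evict M, frames {X,F,Z}
M -> miss, evict X, frames {F,Z,M}
Page faults: 7.

7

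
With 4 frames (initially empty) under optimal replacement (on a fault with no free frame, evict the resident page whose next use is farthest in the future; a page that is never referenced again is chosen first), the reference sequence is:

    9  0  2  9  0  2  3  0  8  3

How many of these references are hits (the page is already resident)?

5

9 → miss, frames [9]
0 → miss, frames [9, 0]
2 → miss, frames [9, 0, 2]
9 → hit
0 → hit
2 → hit
3 → miss, frames [9, 0, 2, 3]
0 → hit
8 → miss, evict 2, frames [9, 0, 3, 8]
3 → hit
Hits: 5.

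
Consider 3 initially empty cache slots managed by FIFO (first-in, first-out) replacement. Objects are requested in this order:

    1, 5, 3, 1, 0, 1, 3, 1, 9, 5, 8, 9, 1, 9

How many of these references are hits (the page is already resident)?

1 → miss, frames [1]
5 → miss, frames [1, 5]
3 → miss, frames [1, 5, 3]
1 → hit
0 → miss, evict 1, frames [5, 3, 0]
1 → miss, evict 5, frames [3, 0, 1]
3 → hit
1 → hit
9 → miss, evict 3, frames [0, 1, 9]
5 → miss, evict 0, frames [1, 9, 5]
8 → miss, evict 1, frames [9, 5, 8]
9 → hit
1 → miss, evict 9, frames [5, 8, 1]
9 → miss, evict 5, frames [8, 1, 9]
Hits: 4.

4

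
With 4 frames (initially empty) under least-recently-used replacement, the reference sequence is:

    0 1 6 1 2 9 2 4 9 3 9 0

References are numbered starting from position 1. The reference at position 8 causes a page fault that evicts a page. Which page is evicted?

pos 1: 0 -> miss, frames (0)
pos 2: 1 -> miss, frames (0 1)
pos 3: 6 -> miss, frames (0 1 6)
pos 4: 1 -> hit
pos 5: 2 -> miss, frames (0 6 1 2)
pos 6: 9 -> miss, evict 0, frames (6 1 2 9)
pos 7: 2 -> hit
pos 8: 4 -> miss, evict 6, frames (1 9 2 4)
At position 8, page 6 is evicted.

6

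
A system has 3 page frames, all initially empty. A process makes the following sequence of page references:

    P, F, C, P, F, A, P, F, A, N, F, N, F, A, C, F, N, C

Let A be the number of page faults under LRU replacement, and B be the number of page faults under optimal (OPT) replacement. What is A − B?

1

Under LRU: F F F . . F . . . F . . . . F . F . → 7 faults.
Under OPT: F F F . . F . . . F . . . . F . . . → 6 faults.
A − B = 7 − 6 = 1.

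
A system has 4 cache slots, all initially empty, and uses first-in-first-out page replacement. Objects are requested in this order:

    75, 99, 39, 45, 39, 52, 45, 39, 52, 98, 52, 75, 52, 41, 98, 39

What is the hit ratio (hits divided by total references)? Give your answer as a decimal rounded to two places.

0.44

75: miss, frames {75}
99: miss, frames {75,99}
39: miss, frames {75,99,39}
45: miss, frames {75,99,39,45}
39: hit
52: miss, evict 75, frames {99,39,45,52}
45: hit
39: hit
52: hit
98: miss, evict 99, frames {39,45,52,98}
52: hit
75: miss, evict 39, frames {45,52,98,75}
52: hit
41: miss, evict 45, frames {52,98,75,41}
98: hit
39: miss, evict 52, frames {98,75,41,39}
Hits: 7 of 16 references → 7/16 = 0.4375.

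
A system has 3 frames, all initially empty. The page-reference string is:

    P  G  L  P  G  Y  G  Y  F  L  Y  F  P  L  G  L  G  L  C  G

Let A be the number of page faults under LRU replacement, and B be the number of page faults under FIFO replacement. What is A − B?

1

Under LRU: F F F . . F . . F F . . F F F . . . F . → 10 faults.
Under FIFO: F F F . . F . . F . . . F F F . . . F . → 9 faults.
A − B = 10 − 9 = 1.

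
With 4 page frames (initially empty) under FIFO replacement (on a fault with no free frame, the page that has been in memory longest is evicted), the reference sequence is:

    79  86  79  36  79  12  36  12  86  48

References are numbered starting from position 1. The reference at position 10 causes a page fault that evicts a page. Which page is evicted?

pos 1: 79 -> fault, frames {79}
pos 2: 86 -> fault, frames {79,86}
pos 3: 79 -> hit
pos 4: 36 -> fault, frames {79,86,36}
pos 5: 79 -> hit
pos 6: 12 -> fault, frames {79,86,36,12}
pos 7: 36 -> hit
pos 8: 12 -> hit
pos 9: 86 -> hit
pos 10: 48 -> fault, evict 79, frames {86,36,12,48}
At position 10, page 79 is evicted.

79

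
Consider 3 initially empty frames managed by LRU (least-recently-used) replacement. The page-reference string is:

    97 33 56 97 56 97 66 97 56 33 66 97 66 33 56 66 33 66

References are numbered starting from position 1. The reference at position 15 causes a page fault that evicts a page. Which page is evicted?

pos 1: 97 -> fault, frames {97}
pos 2: 33 -> fault, frames {97,33}
pos 3: 56 -> fault, frames {97,33,56}
pos 4: 97 -> hit
pos 5: 56 -> hit
pos 6: 97 -> hit
pos 7: 66 -> fault, evict 33, frames {56,97,66}
pos 8: 97 -> hit
pos 9: 56 -> hit
pos 10: 33 -> fault, evict 66, frames {97,56,33}
pos 11: 66 -> fault, evict 97, frames {56,33,66}
pos 12: 97 -> fault, evict 56, frames {33,66,97}
pos 13: 66 -> hit
pos 14: 33 -> hit
pos 15: 56 -> fault, evict 97, frames {66,33,56}
At position 15, page 97 is evicted.

97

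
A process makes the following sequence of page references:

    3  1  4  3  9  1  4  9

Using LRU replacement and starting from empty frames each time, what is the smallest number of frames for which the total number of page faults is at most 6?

3

f=1: 8 faults
f=2: 8 faults
f=3: 6 faults
f=4: 4 faults
Smallest f with faults ≤ 6 is 3.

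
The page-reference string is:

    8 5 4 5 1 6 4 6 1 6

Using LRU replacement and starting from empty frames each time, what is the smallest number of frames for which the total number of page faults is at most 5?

f=1: 10 faults
f=2: 7 faults
f=3: 6 faults
f=4: 5 faults
f=5: 5 faults
Smallest f with faults ≤ 5 is 4.

4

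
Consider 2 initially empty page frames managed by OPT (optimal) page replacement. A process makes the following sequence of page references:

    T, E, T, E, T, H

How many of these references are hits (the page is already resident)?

T → miss, frames [T]
E → miss, frames [T, E]
T → hit
E → hit
T → hit
H → miss, evict E, frames [T, H]
Hits: 3.

3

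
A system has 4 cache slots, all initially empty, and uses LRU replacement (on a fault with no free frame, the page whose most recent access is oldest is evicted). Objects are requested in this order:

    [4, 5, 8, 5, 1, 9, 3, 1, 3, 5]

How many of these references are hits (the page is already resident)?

4 -> fault, frames {4}
5 -> fault, frames {4,5}
8 -> fault, frames {4,5,8}
5 -> hit
1 -> fault, frames {4,8,5,1}
9 -> fault, evict 4, frames {8,5,1,9}
3 -> fault, evict 8, frames {5,1,9,3}
1 -> hit
3 -> hit
5 -> hit
Hits: 4.

4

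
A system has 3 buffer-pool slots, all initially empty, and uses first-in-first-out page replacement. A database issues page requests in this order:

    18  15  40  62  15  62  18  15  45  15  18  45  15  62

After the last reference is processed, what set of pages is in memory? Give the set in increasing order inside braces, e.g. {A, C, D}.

{15, 45, 62}

18 → miss, frames {18}
15 → miss, frames {18,15}
40 → miss, frames {18,15,40}
62 → miss, evict 18, frames {15,40,62}
15 → hit
62 → hit
18 → miss, evict 15, frames {40,62,18}
15 → miss, evict 40, frames {62,18,15}
45 → miss, evict 62, frames {18,15,45}
15 → hit
18 → hit
45 → hit
15 → hit
62 → miss, evict 18, frames {15,45,62}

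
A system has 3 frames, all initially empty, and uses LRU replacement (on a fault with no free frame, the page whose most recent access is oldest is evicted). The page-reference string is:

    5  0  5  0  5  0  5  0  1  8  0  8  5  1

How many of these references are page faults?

6

5 -> miss, frames [5]
0 -> miss, frames [5, 0]
5 -> hit
0 -> hit
5 -> hit
0 -> hit
5 -> hit
0 -> hit
1 -> miss, frames [5, 0, 1]
8 -> miss, evict 5, frames [0, 1, 8]
0 -> hit
8 -> hit
5 -> miss, evict 1, frames [0, 8, 5]
1 -> miss, evict 0, frames [8, 5, 1]
Page faults: 6.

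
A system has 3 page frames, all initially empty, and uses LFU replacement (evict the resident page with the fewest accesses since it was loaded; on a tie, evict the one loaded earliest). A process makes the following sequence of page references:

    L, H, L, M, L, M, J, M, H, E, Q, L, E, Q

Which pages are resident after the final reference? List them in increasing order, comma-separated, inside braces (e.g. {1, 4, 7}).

L: fault, frames {L}
H: fault, frames {L,H}
L: hit
M: fault, frames {L,H,M}
L: hit
M: hit
J: fault, evict H, frames {L,M,J}
M: hit
H: fault, evict J, frames {L,M,H}
E: fault, evict H, frames {L,M,E}
Q: fault, evict E, frames {L,M,Q}
L: hit
E: fault, evict Q, frames {L,M,E}
Q: fault, evict E, frames {L,M,Q}

{L, M, Q}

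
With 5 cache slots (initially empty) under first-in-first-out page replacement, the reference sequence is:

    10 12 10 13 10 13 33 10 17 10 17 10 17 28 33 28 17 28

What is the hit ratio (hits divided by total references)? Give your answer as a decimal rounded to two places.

0.67

10 → fault, frames (10)
12 → fault, frames (10 12)
10 → hit
13 → fault, frames (10 12 13)
10 → hit
13 → hit
33 → fault, frames (10 12 13 33)
10 → hit
17 → fault, frames (10 12 13 33 17)
10 → hit
17 → hit
10 → hit
17 → hit
28 → fault, evict 10, frames (12 13 33 17 28)
33 → hit
28 → hit
17 → hit
28 → hit
Hits: 12 of 18 references → 12/18 = 0.6667.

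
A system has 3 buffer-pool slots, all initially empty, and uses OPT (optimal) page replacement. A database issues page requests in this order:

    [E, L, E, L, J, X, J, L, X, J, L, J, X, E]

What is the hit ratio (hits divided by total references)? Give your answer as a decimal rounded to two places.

E → fault, frames [E]
L → fault, frames [E, L]
E → hit
L → hit
J → fault, frames [E, L, J]
X → fault, evict E, frames [L, J, X]
J → hit
L → hit
X → hit
J → hit
L → hit
J → hit
X → hit
E → fault, evict X, frames [L, J, E]
Hits: 9 of 14 references → 9/14 = 0.6429.

0.64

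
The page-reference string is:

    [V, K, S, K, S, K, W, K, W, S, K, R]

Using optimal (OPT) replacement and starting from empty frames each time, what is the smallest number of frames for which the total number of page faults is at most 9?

f=1: 12 faults
f=2: 6 faults
f=3: 5 faults
f=4: 5 faults
f=5: 5 faults
Smallest f with faults ≤ 9 is 2.

2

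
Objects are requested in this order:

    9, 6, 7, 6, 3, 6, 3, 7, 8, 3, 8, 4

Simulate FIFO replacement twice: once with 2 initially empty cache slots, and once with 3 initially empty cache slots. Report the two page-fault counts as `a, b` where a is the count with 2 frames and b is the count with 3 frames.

9, 6

2 frames: F F F . F F . F F F . F → 9 faults.
3 frames: F F F . F . . . F . . F → 6 faults.
6 < 9: adding a frame reduced faults, as is typical.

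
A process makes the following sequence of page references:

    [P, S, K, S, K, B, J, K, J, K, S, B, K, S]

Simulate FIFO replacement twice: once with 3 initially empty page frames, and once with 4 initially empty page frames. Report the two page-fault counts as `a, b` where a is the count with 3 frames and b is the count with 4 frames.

3 frames: F F F . . F F . . . F . F . → 7 faults.
4 frames: F F F . . F F . . . . . . . → 5 faults.
5 < 7: adding a frame reduced faults, as is typical.

7, 5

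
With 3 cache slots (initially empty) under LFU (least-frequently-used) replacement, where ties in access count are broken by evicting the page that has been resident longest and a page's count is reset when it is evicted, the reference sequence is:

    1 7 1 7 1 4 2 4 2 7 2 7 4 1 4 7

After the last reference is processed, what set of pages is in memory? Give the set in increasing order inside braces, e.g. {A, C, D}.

1 → fault, frames [1]
7 → fault, frames [1, 7]
1 → hit
7 → hit
1 → hit
4 → fault, frames [1, 7, 4]
2 → fault, evict 4, frames [1, 7, 2]
4 → fault, evict 2, frames [1, 7, 4]
2 → fault, evict 4, frames [1, 7, 2]
7 → hit
2 → hit
7 → hit
4 → fault, evict 2, frames [1, 7, 4]
1 → hit
4 → hit
7 → hit

{1, 4, 7}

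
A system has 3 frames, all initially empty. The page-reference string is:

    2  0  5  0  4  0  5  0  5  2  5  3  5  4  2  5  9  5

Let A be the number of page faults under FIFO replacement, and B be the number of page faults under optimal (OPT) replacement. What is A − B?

3

Under FIFO: F F F . F . . . . F . F F F F . F F → 11 faults.
Under OPT: F F F . F . . . . F . F . . F . F . → 8 faults.
A − B = 11 − 8 = 3.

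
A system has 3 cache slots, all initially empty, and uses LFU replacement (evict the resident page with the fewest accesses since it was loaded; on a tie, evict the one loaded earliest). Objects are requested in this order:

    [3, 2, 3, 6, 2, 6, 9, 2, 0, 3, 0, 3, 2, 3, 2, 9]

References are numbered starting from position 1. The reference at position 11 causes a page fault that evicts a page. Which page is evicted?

3

pos 1: 3: fault, frames [3]
pos 2: 2: fault, frames [3, 2]
pos 3: 3: hit
pos 4: 6: fault, frames [3, 2, 6]
pos 5: 2: hit
pos 6: 6: hit
pos 7: 9: fault, evict 3, frames [2, 6, 9]
pos 8: 2: hit
pos 9: 0: fault, evict 9, frames [2, 6, 0]
pos 10: 3: fault, evict 0, frames [2, 6, 3]
pos 11: 0: fault, evict 3, frames [2, 6, 0]
At position 11, page 3 is evicted.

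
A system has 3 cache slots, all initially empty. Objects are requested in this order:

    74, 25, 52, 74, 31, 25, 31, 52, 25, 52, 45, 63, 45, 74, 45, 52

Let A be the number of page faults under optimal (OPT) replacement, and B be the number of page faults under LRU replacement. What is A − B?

-3

Under OPT: F F F . F . . . . . F F . F . . → 7 faults.
Under LRU: F F F . F F . F . . F F . F . F → 10 faults.
A − B = 7 − 10 = -3.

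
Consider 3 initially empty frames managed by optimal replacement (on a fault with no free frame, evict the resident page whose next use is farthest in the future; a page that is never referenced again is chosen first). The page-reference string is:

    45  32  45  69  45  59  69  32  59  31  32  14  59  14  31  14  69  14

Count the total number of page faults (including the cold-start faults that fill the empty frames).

45: fault, frames (45)
32: fault, frames (45 32)
45: hit
69: fault, frames (45 32 69)
45: hit
59: fault, evict 45, frames (32 69 59)
69: hit
32: hit
59: hit
31: fault, evict 69, frames (32 59 31)
32: hit
14: fault, evict 32, frames (59 31 14)
59: hit
14: hit
31: hit
14: hit
69: fault, evict 31, frames (59 14 69)
14: hit
Page faults: 7.

7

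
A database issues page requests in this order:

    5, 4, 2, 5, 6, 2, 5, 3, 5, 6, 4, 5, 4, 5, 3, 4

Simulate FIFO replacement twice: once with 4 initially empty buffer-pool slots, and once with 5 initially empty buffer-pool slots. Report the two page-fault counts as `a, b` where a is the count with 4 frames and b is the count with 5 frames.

7, 5

4 frames: F F F . F . . F F . F . . . . . → 7 faults.
5 frames: F F F . F . . F . . . . . . . . → 5 faults.
5 < 7: adding a frame reduced faults, as is typical.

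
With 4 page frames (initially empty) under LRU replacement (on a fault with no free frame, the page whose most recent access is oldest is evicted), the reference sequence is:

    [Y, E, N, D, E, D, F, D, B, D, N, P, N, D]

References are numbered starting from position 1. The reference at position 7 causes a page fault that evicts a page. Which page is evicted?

pos 1: Y: fault, frames {Y}
pos 2: E: fault, frames {Y,E}
pos 3: N: fault, frames {Y,E,N}
pos 4: D: fault, frames {Y,E,N,D}
pos 5: E: hit
pos 6: D: hit
pos 7: F: fault, evict Y, frames {N,E,D,F}
At position 7, page Y is evicted.

Y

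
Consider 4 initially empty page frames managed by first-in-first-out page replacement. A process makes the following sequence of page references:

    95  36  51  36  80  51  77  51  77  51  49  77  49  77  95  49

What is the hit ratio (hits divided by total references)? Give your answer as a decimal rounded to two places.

95 -> miss, frames {95}
36 -> miss, frames {95,36}
51 -> miss, frames {95,36,51}
36 -> hit
80 -> miss, frames {95,36,51,80}
51 -> hit
77 -> miss, evict 95, frames {36,51,80,77}
51 -> hit
77 -> hit
51 -> hit
49 -> miss, evict 36, frames {51,80,77,49}
77 -> hit
49 -> hit
77 -> hit
95 -> miss, evict 51, frames {80,77,49,95}
49 -> hit
Hits: 9 of 16 references → 9/16 = 0.5625.

0.56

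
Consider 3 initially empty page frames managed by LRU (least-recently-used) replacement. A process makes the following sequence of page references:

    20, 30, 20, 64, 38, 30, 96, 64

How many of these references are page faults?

7

20 -> fault, frames {20}
30 -> fault, frames {20,30}
20 -> hit
64 -> fault, frames {30,20,64}
38 -> fault, evict 30, frames {20,64,38}
30 -> fault, evict 20, frames {64,38,30}
96 -> fault, evict 64, frames {38,30,96}
64 -> fault, evict 38, frames {30,96,64}
Page faults: 7.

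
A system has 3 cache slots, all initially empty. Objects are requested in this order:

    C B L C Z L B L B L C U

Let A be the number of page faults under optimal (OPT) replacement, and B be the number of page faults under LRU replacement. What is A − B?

-1

Under OPT: F F F . F . . . . . F F → 6 faults.
Under LRU: F F F . F . F . . . F F → 7 faults.
A − B = 6 − 7 = -1.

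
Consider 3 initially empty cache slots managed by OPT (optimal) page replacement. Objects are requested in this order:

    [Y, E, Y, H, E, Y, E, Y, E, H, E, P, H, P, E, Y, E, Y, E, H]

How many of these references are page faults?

Y -> fault, frames (Y)
E -> fault, frames (Y E)
Y -> hit
H -> fault, frames (Y E H)
E -> hit
Y -> hit
E -> hit
Y -> hit
E -> hit
H -> hit
E -> hit
P -> fault, evict Y, frames (E H P)
H -> hit
P -> hit
E -> hit
Y -> fault, evict P, frames (E H Y)
E -> hit
Y -> hit
E -> hit
H -> hit
Page faults: 5.

5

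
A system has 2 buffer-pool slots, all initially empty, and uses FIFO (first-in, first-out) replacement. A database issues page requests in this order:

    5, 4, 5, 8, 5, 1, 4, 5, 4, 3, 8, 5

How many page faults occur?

5 → fault, frames {5}
4 → fault, frames {5,4}
5 → hit
8 → fault, evict 5, frames {4,8}
5 → fault, evict 4, frames {8,5}
1 → fault, evict 8, frames {5,1}
4 → fault, evict 5, frames {1,4}
5 → fault, evict 1, frames {4,5}
4 → hit
3 → fault, evict 4, frames {5,3}
8 → fault, evict 5, frames {3,8}
5 → fault, evict 3, frames {8,5}
Page faults: 10.

10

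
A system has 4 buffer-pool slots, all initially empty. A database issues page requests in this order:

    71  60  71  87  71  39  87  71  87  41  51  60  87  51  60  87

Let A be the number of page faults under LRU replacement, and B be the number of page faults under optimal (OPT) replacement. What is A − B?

Under LRU: F F . F . F . . . F F F . . . . → 7 faults.
Under OPT: F F . F . F . . . F F . . . . . → 6 faults.
A − B = 7 − 6 = 1.

1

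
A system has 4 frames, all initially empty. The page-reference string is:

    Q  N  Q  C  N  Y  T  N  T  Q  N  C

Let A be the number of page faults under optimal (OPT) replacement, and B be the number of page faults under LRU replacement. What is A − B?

-2

Under OPT: F F . F . F F . . . . . → 5 faults.
Under LRU: F F . F . F F . . F . F → 7 faults.
A − B = 5 − 7 = -2.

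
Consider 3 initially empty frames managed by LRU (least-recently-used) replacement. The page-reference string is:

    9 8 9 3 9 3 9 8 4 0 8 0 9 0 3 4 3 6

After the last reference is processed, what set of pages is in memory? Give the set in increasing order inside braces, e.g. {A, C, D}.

{3, 4, 6}

9 -> miss, frames [9]
8 -> miss, frames [9, 8]
9 -> hit
3 -> miss, frames [8, 9, 3]
9 -> hit
3 -> hit
9 -> hit
8 -> hit
4 -> miss, evict 3, frames [9, 8, 4]
0 -> miss, evict 9, frames [8, 4, 0]
8 -> hit
0 -> hit
9 -> miss, evict 4, frames [8, 0, 9]
0 -> hit
3 -> miss, evict 8, frames [9, 0, 3]
4 -> miss, evict 9, frames [0, 3, 4]
3 -> hit
6 -> miss, evict 0, frames [4, 3, 6]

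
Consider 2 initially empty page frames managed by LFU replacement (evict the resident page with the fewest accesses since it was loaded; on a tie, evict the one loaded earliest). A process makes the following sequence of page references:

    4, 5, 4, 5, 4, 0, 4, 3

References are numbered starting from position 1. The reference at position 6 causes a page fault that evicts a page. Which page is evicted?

5

pos 1: 4: fault, frames [4]
pos 2: 5: fault, frames [4, 5]
pos 3: 4: hit
pos 4: 5: hit
pos 5: 4: hit
pos 6: 0: fault, evict 5, frames [4, 0]
At position 6, page 5 is evicted.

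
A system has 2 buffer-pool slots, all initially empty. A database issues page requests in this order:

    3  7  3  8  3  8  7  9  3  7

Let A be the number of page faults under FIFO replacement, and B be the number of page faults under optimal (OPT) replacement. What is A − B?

2

Under FIFO: F F . F F . F F F F → 8 faults.
Under OPT: F F . F . . F F . F → 6 faults.
A − B = 8 − 6 = 2.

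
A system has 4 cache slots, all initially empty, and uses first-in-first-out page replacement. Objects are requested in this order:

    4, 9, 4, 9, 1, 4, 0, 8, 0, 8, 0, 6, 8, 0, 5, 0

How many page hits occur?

4 → fault, frames {4}
9 → fault, frames {4,9}
4 → hit
9 → hit
1 → fault, frames {4,9,1}
4 → hit
0 → fault, frames {4,9,1,0}
8 → fault, evict 4, frames {9,1,0,8}
0 → hit
8 → hit
0 → hit
6 → fault, evict 9, frames {1,0,8,6}
8 → hit
0 → hit
5 → fault, evict 1, frames {0,8,6,5}
0 → hit
Hits: 9.

9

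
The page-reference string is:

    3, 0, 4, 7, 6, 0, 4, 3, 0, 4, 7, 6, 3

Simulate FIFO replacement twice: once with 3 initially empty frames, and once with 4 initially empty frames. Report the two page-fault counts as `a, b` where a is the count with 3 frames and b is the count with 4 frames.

10, 11

3 frames: F F F F F F F F . . F F . → 10 faults.
4 frames: F F F F F . . F F F F F F → 11 faults.
11 > 10: adding a frame increased faults — Belady's anomaly.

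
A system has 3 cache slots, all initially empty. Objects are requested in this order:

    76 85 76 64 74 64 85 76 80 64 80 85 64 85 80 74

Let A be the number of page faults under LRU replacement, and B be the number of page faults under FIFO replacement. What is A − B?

1

Under LRU: F F . F F . F F F F . F . . . F → 10 faults.
Under FIFO: F F . F F . . F F F . F . . . F → 9 faults.
A − B = 10 − 9 = 1.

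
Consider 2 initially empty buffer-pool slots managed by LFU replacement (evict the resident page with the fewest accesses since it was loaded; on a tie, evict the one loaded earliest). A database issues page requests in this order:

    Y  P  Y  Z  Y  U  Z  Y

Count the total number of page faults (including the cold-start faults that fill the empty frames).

5

Y: miss, frames [Y]
P: miss, frames [Y, P]
Y: hit
Z: miss, evict P, frames [Y, Z]
Y: hit
U: miss, evict Z, frames [Y, U]
Z: miss, evict U, frames [Y, Z]
Y: hit
Page faults: 5.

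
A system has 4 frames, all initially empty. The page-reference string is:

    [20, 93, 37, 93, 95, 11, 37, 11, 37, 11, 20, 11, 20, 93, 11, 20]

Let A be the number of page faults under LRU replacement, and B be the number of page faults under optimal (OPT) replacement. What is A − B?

2

Under LRU: F F F . F F . . . . F . . F . . → 7 faults.
Under OPT: F F F . F F . . . . . . . . . . → 5 faults.
A − B = 7 − 5 = 2.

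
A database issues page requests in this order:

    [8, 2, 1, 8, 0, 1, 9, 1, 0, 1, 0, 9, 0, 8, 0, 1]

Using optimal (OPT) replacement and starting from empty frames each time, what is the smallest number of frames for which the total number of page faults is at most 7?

3

f=1: 16 faults
f=2: 9 faults
f=3: 6 faults
f=4: 5 faults
f=5: 5 faults
Smallest f with faults ≤ 7 is 3.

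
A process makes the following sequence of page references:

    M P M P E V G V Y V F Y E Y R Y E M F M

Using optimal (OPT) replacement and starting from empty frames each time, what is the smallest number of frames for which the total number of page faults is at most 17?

f=1: 20 faults
f=2: 12 faults
f=3: 10 faults
f=4: 9 faults
f=5: 8 faults
f=6: 8 faults
f=7: 8 faults
f=8: 8 faults
Smallest f with faults ≤ 17 is 2.

2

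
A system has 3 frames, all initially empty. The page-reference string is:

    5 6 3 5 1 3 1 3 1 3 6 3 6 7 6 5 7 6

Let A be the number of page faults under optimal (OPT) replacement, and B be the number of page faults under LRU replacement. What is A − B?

Under OPT: F F F . F . . . . . . . . F . F . . → 6 faults.
Under LRU: F F F . F . . . . . F . . F . F . . → 7 faults.
A − B = 6 − 7 = -1.

-1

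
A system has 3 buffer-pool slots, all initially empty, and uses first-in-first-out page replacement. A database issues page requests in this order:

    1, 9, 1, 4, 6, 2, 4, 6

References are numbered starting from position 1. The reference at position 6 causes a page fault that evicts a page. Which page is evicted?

9

pos 1: 1 -> miss, frames (1)
pos 2: 9 -> miss, frames (1 9)
pos 3: 1 -> hit
pos 4: 4 -> miss, frames (1 9 4)
pos 5: 6 -> miss, evict 1, frames (9 4 6)
pos 6: 2 -> miss, evict 9, frames (4 6 2)
At position 6, page 9 is evicted.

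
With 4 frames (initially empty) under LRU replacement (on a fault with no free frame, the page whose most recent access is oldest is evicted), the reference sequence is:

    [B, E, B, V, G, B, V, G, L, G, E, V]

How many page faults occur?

6

B → miss, frames [B]
E → miss, frames [B, E]
B → hit
V → miss, frames [E, B, V]
G → miss, frames [E, B, V, G]
B → hit
V → hit
G → hit
L → miss, evict E, frames [B, V, G, L]
G → hit
E → miss, evict B, frames [V, L, G, E]
V → hit
Page faults: 6.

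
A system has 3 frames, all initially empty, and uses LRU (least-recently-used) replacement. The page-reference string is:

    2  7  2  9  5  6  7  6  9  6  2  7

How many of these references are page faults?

9

2: fault, frames (2)
7: fault, frames (2 7)
2: hit
9: fault, frames (7 2 9)
5: fault, evict 7, frames (2 9 5)
6: fault, evict 2, frames (9 5 6)
7: fault, evict 9, frames (5 6 7)
6: hit
9: fault, evict 5, frames (7 6 9)
6: hit
2: fault, evict 7, frames (9 6 2)
7: fault, evict 9, frames (6 2 7)
Page faults: 9.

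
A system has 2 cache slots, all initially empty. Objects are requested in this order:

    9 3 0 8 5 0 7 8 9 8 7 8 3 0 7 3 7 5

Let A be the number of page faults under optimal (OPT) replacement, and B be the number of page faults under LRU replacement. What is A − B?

Under OPT: F F F F F . F F F . F . F F . F . F → 13 faults.
Under LRU: F F F F F F F F F . F . F F F F . F → 15 faults.
A − B = 13 − 15 = -2.

-2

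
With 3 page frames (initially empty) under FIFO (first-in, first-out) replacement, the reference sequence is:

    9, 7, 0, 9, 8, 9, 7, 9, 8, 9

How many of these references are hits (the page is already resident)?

9 → miss, frames (9)
7 → miss, frames (9 7)
0 → miss, frames (9 7 0)
9 → hit
8 → miss, evict 9, frames (7 0 8)
9 → miss, evict 7, frames (0 8 9)
7 → miss, evict 0, frames (8 9 7)
9 → hit
8 → hit
9 → hit
Hits: 4.

4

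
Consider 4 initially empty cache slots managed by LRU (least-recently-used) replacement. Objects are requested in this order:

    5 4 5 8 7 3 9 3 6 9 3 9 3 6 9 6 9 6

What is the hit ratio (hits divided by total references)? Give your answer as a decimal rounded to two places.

5 → miss, frames (5)
4 → miss, frames (5 4)
5 → hit
8 → miss, frames (4 5 8)
7 → miss, frames (4 5 8 7)
3 → miss, evict 4, frames (5 8 7 3)
9 → miss, evict 5, frames (8 7 3 9)
3 → hit
6 → miss, evict 8, frames (7 9 3 6)
9 → hit
3 → hit
9 → hit
3 → hit
6 → hit
9 → hit
6 → hit
9 → hit
6 → hit
Hits: 11 of 18 references → 11/18 = 0.6111.

0.61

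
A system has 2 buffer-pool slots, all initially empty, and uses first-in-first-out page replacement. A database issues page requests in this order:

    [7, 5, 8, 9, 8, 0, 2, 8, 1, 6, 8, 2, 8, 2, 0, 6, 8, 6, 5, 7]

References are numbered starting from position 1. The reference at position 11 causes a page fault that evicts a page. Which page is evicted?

1

pos 1: 7 -> miss, frames {7}
pos 2: 5 -> miss, frames {7,5}
pos 3: 8 -> miss, evict 7, frames {5,8}
pos 4: 9 -> miss, evict 5, frames {8,9}
pos 5: 8 -> hit
pos 6: 0 -> miss, evict 8, frames {9,0}
pos 7: 2 -> miss, evict 9, frames {0,2}
pos 8: 8 -> miss, evict 0, frames {2,8}
pos 9: 1 -> miss, evict 2, frames {8,1}
pos 10: 6 -> miss, evict 8, frames {1,6}
pos 11: 8 -> miss, evict 1, frames {6,8}
At position 11, page 1 is evicted.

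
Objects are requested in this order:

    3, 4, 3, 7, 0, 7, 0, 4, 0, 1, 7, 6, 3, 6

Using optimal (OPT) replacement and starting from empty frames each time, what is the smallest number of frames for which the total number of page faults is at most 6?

4

f=1: 14 faults
f=2: 9 faults
f=3: 7 faults
f=4: 6 faults
f=5: 6 faults
f=6: 6 faults
Smallest f with faults ≤ 6 is 4.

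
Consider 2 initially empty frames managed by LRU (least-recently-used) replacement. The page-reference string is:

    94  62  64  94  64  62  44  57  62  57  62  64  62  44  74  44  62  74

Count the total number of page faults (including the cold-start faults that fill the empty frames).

94: fault, frames [94]
62: fault, frames [94, 62]
64: fault, evict 94, frames [62, 64]
94: fault, evict 62, frames [64, 94]
64: hit
62: fault, evict 94, frames [64, 62]
44: fault, evict 64, frames [62, 44]
57: fault, evict 62, frames [44, 57]
62: fault, evict 44, frames [57, 62]
57: hit
62: hit
64: fault, evict 57, frames [62, 64]
62: hit
44: fault, evict 64, frames [62, 44]
74: fault, evict 62, frames [44, 74]
44: hit
62: fault, evict 74, frames [44, 62]
74: fault, evict 44, frames [62, 74]
Page faults: 13.

13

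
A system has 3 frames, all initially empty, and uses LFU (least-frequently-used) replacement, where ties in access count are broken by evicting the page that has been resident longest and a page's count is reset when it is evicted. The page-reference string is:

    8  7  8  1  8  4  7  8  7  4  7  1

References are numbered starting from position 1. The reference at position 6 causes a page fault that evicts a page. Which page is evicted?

pos 1: 8 -> miss, frames {8}
pos 2: 7 -> miss, frames {8,7}
pos 3: 8 -> hit
pos 4: 1 -> miss, frames {8,7,1}
pos 5: 8 -> hit
pos 6: 4 -> miss, evict 7, frames {8,1,4}
At position 6, page 7 is evicted.

7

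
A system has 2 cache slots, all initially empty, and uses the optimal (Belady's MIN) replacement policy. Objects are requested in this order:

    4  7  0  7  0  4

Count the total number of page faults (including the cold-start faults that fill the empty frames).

4

4 -> fault, frames {4}
7 -> fault, frames {4,7}
0 -> fault, evict 4, frames {7,0}
7 -> hit
0 -> hit
4 -> fault, evict 0, frames {7,4}
Page faults: 4.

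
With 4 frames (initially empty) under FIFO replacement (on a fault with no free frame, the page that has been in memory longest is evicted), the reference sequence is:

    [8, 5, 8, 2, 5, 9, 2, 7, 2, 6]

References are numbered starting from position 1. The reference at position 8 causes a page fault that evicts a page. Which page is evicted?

8

pos 1: 8 -> miss, frames {8}
pos 2: 5 -> miss, frames {8,5}
pos 3: 8 -> hit
pos 4: 2 -> miss, frames {8,5,2}
pos 5: 5 -> hit
pos 6: 9 -> miss, frames {8,5,2,9}
pos 7: 2 -> hit
pos 8: 7 -> miss, evict 8, frames {5,2,9,7}
At position 8, page 8 is evicted.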